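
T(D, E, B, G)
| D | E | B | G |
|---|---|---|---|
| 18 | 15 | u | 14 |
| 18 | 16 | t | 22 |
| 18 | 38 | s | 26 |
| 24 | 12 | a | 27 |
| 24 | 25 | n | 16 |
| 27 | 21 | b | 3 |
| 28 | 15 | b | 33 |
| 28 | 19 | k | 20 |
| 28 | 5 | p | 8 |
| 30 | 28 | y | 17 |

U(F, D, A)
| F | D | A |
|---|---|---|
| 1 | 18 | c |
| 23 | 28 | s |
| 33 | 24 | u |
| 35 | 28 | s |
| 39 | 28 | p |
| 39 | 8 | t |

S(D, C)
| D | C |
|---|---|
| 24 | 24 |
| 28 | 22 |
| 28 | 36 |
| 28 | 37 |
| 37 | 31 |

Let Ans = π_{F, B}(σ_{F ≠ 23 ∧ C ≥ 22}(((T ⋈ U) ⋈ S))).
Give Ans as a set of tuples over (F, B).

{(33, a), (33, n), (35, b), (35, k), (35, p), (39, b), (39, k), (39, p)}

T ⋈ U (natural join on D): {(18, 15, u, 14, 1, c), (18, 16, t, 22, 1, c), (18, 38, s, 26, 1, c), (24, 12, a, 27, 33, u), (24, 25, n, 16, 33, u), (28, 15, b, 33, 23, s), (28, 15, b, 33, 35, s), (28, 15, b, 33, 39, p), (28, 19, k, 20, 23, s), (28, 19, k, 20, 35, s), (28, 19, k, 20, 39, p), (28, 5, p, 8, 23, s), (28, 5, p, 8, 35, s), (28, 5, p, 8, 39, p)}
(T ⋈ U) ⋈ S (natural join on D): {(24, 12, a, 27, 33, u, 24), (24, 25, n, 16, 33, u, 24), (28, 15, b, 33, 23, s, 22), (28, 15, b, 33, 23, s, 36), (28, 15, b, 33, 23, s, 37), (28, 15, b, 33, 35, s, 22), (28, 15, b, 33, 35, s, 36), (28, 15, b, 33, 35, s, 37), (28, 15, b, 33, 39, p, 22), (28, 15, b, 33, 39, p, 36), (28, 15, b, 33, 39, p, 37), (28, 19, k, 20, 23, s, 22), (28, 19, k, 20, 23, s, 36), (28, 19, k, 20, 23, s, 37), (28, 19, k, 20, 35, s, 22), (28, 19, k, 20, 35, s, 36), (28, 19, k, 20, 35, s, 37), (28, 19, k, 20, 39, p, 22), (28, 19, k, 20, 39, p, 36), (28, 19, k, 20, 39, p, 37), (28, 5, p, 8, 23, s, 22), (28, 5, p, 8, 23, s, 36), (28, 5, p, 8, 23, s, 37), (28, 5, p, 8, 35, s, 22), (28, 5, p, 8, 35, s, 36), (28, 5, p, 8, 35, s, 37), (28, 5, p, 8, 39, p, 22), (28, 5, p, 8, 39, p, 36), (28, 5, p, 8, 39, p, 37)}
σ[F ≠ 23 ∧ C ≥ 22]: keep tuples satisfying F ≠ 23 ∧ C ≥ 22 → {(24, 12, a, 27, 33, u, 24), (24, 25, n, 16, 33, u, 24), (28, 15, b, 33, 35, s, 22), (28, 15, b, 33, 35, s, 36), (28, 15, b, 33, 35, s, 37), (28, 15, b, 33, 39, p, 22), (28, 15, b, 33, 39, p, 36), (28, 15, b, 33, 39, p, 37), (28, 19, k, 20, 35, s, 22), (28, 19, k, 20, 35, s, 36), (28, 19, k, 20, 35, s, 37), (28, 19, k, 20, 39, p, 22), (28, 19, k, 20, 39, p, 36), (28, 19, k, 20, 39, p, 37), (28, 5, p, 8, 35, s, 22), (28, 5, p, 8, 35, s, 36), (28, 5, p, 8, 35, s, 37), (28, 5, p, 8, 39, p, 22), (28, 5, p, 8, 39, p, 36), (28, 5, p, 8, 39, p, 37)}
Projecting to F, B (12 duplicate(s) eliminated): {(33, a), (33, n), (35, b), (35, k), (35, p), (39, b), (39, k), (39, p)}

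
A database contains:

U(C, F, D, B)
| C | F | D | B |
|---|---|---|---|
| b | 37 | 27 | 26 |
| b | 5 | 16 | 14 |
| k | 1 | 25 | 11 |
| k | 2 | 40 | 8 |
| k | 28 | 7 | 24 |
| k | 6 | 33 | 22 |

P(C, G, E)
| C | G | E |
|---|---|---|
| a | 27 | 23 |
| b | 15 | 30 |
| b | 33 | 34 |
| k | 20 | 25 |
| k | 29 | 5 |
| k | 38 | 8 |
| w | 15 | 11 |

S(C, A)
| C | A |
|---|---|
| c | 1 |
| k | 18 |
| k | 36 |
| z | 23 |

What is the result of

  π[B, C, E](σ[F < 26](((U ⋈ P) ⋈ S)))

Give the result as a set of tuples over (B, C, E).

{(11, k, 25), (11, k, 5), (11, k, 8), (22, k, 25), (22, k, 5), (22, k, 8), (8, k, 25), (8, k, 5), (8, k, 8)}

Natural join on C: {(b, 37, 27, 26, 15, 30), (b, 37, 27, 26, 33, 34), (b, 5, 16, 14, 15, 30), (b, 5, 16, 14, 33, 34), (k, 1, 25, 11, 20, 25), (k, 1, 25, 11, 29, 5), (k, 1, 25, 11, 38, 8), (k, 2, 40, 8, 20, 25), (k, 2, 40, 8, 29, 5), (k, 2, 40, 8, 38, 8), (k, 28, 7, 24, 20, 25), (k, 28, 7, 24, 29, 5), (k, 28, 7, 24, 38, 8), (k, 6, 33, 22, 20, 25), (k, 6, 33, 22, 29, 5), (k, 6, 33, 22, 38, 8)}
Natural join on C: {(k, 1, 25, 11, 20, 25, 18), (k, 1, 25, 11, 20, 25, 36), (k, 1, 25, 11, 29, 5, 18), (k, 1, 25, 11, 29, 5, 36), (k, 1, 25, 11, 38, 8, 18), (k, 1, 25, 11, 38, 8, 36), (k, 2, 40, 8, 20, 25, 18), (k, 2, 40, 8, 20, 25, 36), (k, 2, 40, 8, 29, 5, 18), (k, 2, 40, 8, 29, 5, 36), (k, 2, 40, 8, 38, 8, 18), (k, 2, 40, 8, 38, 8, 36), (k, 28, 7, 24, 20, 25, 18), (k, 28, 7, 24, 20, 25, 36), (k, 28, 7, 24, 29, 5, 18), (k, 28, 7, 24, 29, 5, 36), (k, 28, 7, 24, 38, 8, 18), (k, 28, 7, 24, 38, 8, 36), (k, 6, 33, 22, 20, 25, 18), (k, 6, 33, 22, 20, 25, 36), (k, 6, 33, 22, 29, 5, 18), (k, 6, 33, 22, 29, 5, 36), (k, 6, 33, 22, 38, 8, 18), (k, 6, 33, 22, 38, 8, 36)}
Filtering on F < 26 leaves {(k, 1, 25, 11, 20, 25, 18), (k, 1, 25, 11, 20, 25, 36), (k, 1, 25, 11, 29, 5, 18), (k, 1, 25, 11, 29, 5, 36), (k, 1, 25, 11, 38, 8, 18), (k, 1, 25, 11, 38, 8, 36), (k, 2, 40, 8, 20, 25, 18), (k, 2, 40, 8, 20, 25, 36), (k, 2, 40, 8, 29, 5, 18), (k, 2, 40, 8, 29, 5, 36), (k, 2, 40, 8, 38, 8, 18), (k, 2, 40, 8, 38, 8, 36), (k, 6, 33, 22, 20, 25, 18), (k, 6, 33, 22, 20, 25, 36), (k, 6, 33, 22, 29, 5, 18), (k, 6, 33, 22, 29, 5, 36), (k, 6, 33, 22, 38, 8, 18), (k, 6, 33, 22, 38, 8, 36)}.
Projecting to B, C, E (9 duplicate(s) eliminated): {(11, k, 25), (11, k, 5), (11, k, 8), (22, k, 25), (22, k, 5), (22, k, 8), (8, k, 25), (8, k, 5), (8, k, 8)}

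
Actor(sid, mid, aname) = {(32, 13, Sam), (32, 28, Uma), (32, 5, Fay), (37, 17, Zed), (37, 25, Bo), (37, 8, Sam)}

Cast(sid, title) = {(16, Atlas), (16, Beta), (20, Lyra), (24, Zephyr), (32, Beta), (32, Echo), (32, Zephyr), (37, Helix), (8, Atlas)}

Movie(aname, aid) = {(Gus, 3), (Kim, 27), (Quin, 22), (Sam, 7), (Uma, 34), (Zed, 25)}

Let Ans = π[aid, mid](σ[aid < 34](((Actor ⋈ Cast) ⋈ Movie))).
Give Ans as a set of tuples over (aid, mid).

{(25, 17), (7, 13), (7, 8)}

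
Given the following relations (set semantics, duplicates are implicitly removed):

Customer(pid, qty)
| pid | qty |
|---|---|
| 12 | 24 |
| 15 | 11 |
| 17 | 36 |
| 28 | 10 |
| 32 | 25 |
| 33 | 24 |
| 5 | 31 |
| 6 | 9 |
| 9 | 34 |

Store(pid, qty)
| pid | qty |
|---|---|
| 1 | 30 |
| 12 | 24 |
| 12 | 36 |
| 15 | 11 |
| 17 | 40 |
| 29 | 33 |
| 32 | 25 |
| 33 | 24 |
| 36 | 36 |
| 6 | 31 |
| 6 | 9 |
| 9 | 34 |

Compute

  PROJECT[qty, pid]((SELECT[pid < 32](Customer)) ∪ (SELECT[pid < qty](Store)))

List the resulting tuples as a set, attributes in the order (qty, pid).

Selection pid < 32: {(12, 24), (15, 11), (17, 36), (28, 10), (5, 31), (6, 9), (9, 34)}
Selection pid < qty: {(1, 30), (12, 24), (12, 36), (17, 40), (29, 33), (6, 31), (6, 9), (9, 34)}
Union: {(12, 24), (15, 11), (17, 36), (28, 10), (5, 31), (6, 9), (9, 34)} with {(1, 30), (12, 24), (12, 36), (17, 40), (29, 33), (6, 31), (6, 9), (9, 34)} → {(1, 30), (12, 24), (12, 36), (15, 11), (17, 36), (17, 40), (28, 10), (29, 33), (5, 31), (6, 31), (6, 9), (9, 34)}
Projecting to qty, pid: {(10, 28), (11, 15), (24, 12), (30, 1), (31, 5), (31, 6), (33, 29), (34, 9), (36, 12), (36, 17), (40, 17), (9, 6)}

{(10, 28), (11, 15), (24, 12), (30, 1), (31, 5), (31, 6), (33, 29), (34, 9), (36, 12), (36, 17), (40, 17), (9, 6)}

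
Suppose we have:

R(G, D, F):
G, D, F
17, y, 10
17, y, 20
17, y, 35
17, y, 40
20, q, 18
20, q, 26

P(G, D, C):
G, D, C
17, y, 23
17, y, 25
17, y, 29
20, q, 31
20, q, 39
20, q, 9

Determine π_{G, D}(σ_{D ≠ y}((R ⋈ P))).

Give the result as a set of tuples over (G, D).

{(20, q)}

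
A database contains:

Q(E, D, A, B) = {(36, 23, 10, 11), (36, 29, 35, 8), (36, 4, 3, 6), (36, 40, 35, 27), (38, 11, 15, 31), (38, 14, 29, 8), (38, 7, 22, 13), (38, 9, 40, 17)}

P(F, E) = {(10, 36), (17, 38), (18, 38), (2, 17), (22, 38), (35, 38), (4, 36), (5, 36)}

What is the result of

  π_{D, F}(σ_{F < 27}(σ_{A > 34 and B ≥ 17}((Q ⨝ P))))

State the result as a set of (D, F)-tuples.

Natural join on E: {(36, 23, 10, 11, 10), (36, 23, 10, 11, 4), (36, 23, 10, 11, 5), (36, 29, 35, 8, 10), (36, 29, 35, 8, 4), (36, 29, 35, 8, 5), (36, 4, 3, 6, 10), (36, 4, 3, 6, 4), (36, 4, 3, 6, 5), (36, 40, 35, 27, 10), (36, 40, 35, 27, 4), (36, 40, 35, 27, 5), (38, 11, 15, 31, 17), (38, 11, 15, 31, 18), (38, 11, 15, 31, 22), (38, 11, 15, 31, 35), (38, 14, 29, 8, 17), (38, 14, 29, 8, 18), (38, 14, 29, 8, 22), (38, 14, 29, 8, 35), (38, 7, 22, 13, 17), (38, 7, 22, 13, 18), (38, 7, 22, 13, 22), (38, 7, 22, 13, 35), (38, 9, 40, 17, 17), (38, 9, 40, 17, 18), (38, 9, 40, 17, 22), (38, 9, 40, 17, 35)}
Apply σ_{A > 34 and B ≥ 17}; surviving tuples: {(36, 40, 35, 27, 10), (36, 40, 35, 27, 4), (36, 40, 35, 27, 5), (38, 9, 40, 17, 17), (38, 9, 40, 17, 18), (38, 9, 40, 17, 22), (38, 9, 40, 17, 35)}
Apply σ_{F < 27}; surviving tuples: {(36, 40, 35, 27, 10), (36, 40, 35, 27, 4), (36, 40, 35, 27, 5), (38, 9, 40, 17, 17), (38, 9, 40, 17, 18), (38, 9, 40, 17, 22)}
Keep only column(s) D, F: {(40, 10), (40, 4), (40, 5), (9, 17), (9, 18), (9, 22)}

{(40, 10), (40, 4), (40, 5), (9, 17), (9, 18), (9, 22)}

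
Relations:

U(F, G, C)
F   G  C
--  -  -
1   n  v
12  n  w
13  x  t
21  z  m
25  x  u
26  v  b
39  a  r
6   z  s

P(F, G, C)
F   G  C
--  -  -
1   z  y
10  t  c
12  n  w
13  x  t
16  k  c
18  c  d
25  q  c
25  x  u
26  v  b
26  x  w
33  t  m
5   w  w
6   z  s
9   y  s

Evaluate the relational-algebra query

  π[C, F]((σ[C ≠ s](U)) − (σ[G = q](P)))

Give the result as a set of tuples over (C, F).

Apply σ_{C ≠ s}; surviving tuples: {(1, n, v), (12, n, w), (13, x, t), (21, z, m), (25, x, u), (26, v, b), (39, a, r)}
Apply σ_{G = q}; surviving tuples: {(25, q, c)}
Difference: {(1, n, v), (12, n, w), (13, x, t), (21, z, m), (25, x, u), (26, v, b), (39, a, r)} with {(25, q, c)} → {(1, n, v), (12, n, w), (13, x, t), (21, z, m), (25, x, u), (26, v, b), (39, a, r)}
Projecting to C, F: {(b, 26), (m, 21), (r, 39), (t, 13), (u, 25), (v, 1), (w, 12)}

{(b, 26), (m, 21), (r, 39), (t, 13), (u, 25), (v, 1), (w, 12)}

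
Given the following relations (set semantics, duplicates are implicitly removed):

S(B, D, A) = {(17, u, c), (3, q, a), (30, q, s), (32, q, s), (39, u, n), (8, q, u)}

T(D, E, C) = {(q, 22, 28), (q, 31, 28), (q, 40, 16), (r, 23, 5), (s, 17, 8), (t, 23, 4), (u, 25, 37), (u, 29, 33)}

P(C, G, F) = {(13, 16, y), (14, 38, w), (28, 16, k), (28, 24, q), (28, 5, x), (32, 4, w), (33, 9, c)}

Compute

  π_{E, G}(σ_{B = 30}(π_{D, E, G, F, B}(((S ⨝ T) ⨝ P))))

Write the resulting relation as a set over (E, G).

{(22, 16), (22, 24), (22, 5), (31, 16), (31, 24), (31, 5)}

S ⋈ T (natural join on D): {(17, u, c, 25, 37), (17, u, c, 29, 33), (3, q, a, 22, 28), (3, q, a, 31, 28), (3, q, a, 40, 16), (30, q, s, 22, 28), (30, q, s, 31, 28), (30, q, s, 40, 16), (32, q, s, 22, 28), (32, q, s, 31, 28), (32, q, s, 40, 16), (39, u, n, 25, 37), (39, u, n, 29, 33), (8, q, u, 22, 28), (8, q, u, 31, 28), (8, q, u, 40, 16)}
(S ⨝ T) ⋈ P (natural join on C): {(17, u, c, 29, 33, 9, c), (3, q, a, 22, 28, 16, k), (3, q, a, 22, 28, 24, q), (3, q, a, 22, 28, 5, x), (3, q, a, 31, 28, 16, k), (3, q, a, 31, 28, 24, q), (3, q, a, 31, 28, 5, x), (30, q, s, 22, 28, 16, k), (30, q, s, 22, 28, 24, q), (30, q, s, 22, 28, 5, x), (30, q, s, 31, 28, 16, k), (30, q, s, 31, 28, 24, q), (30, q, s, 31, 28, 5, x), (32, q, s, 22, 28, 16, k), (32, q, s, 22, 28, 24, q), (32, q, s, 22, 28, 5, x), (32, q, s, 31, 28, 16, k), (32, q, s, 31, 28, 24, q), (32, q, s, 31, 28, 5, x), (39, u, n, 29, 33, 9, c), (8, q, u, 22, 28, 16, k), (8, q, u, 22, 28, 24, q), (8, q, u, 22, 28, 5, x), (8, q, u, 31, 28, 16, k), (8, q, u, 31, 28, 24, q), (8, q, u, 31, 28, 5, x)}
Projecting to D, E, G, F, B: {(q, 22, 16, k, 3), (q, 22, 16, k, 30), (q, 22, 16, k, 32), (q, 22, 16, k, 8), (q, 22, 24, q, 3), (q, 22, 24, q, 30), (q, 22, 24, q, 32), (q, 22, 24, q, 8), (q, 22, 5, x, 3), (q, 22, 5, x, 30), (q, 22, 5, x, 32), (q, 22, 5, x, 8), (q, 31, 16, k, 3), (q, 31, 16, k, 30), (q, 31, 16, k, 32), (q, 31, 16, k, 8), (q, 31, 24, q, 3), (q, 31, 24, q, 30), (q, 31, 24, q, 32), (q, 31, 24, q, 8), (q, 31, 5, x, 3), (q, 31, 5, x, 30), (q, 31, 5, x, 32), (q, 31, 5, x, 8), (u, 29, 9, c, 17), (u, 29, 9, c, 39)}
Apply σ_{B = 30}; surviving tuples: {(q, 22, 16, k, 30), (q, 22, 24, q, 30), (q, 22, 5, x, 30), (q, 31, 16, k, 30), (q, 31, 24, q, 30), (q, 31, 5, x, 30)}
Projecting to E, G: {(22, 16), (22, 24), (22, 5), (31, 16), (31, 24), (31, 5)}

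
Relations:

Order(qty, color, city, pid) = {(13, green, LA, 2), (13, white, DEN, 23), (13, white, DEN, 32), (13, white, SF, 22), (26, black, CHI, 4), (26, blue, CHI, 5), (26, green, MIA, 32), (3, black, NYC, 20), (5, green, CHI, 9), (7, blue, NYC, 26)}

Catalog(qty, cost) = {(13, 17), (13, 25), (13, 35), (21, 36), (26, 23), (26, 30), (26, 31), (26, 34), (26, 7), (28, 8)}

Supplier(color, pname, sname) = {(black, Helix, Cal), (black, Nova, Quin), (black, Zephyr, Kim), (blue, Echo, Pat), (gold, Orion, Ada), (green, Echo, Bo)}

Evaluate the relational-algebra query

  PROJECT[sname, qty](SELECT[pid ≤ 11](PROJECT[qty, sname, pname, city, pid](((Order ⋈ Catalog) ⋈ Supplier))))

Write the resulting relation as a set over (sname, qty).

Natural join on qty: {(13, green, LA, 2, 17), (13, green, LA, 2, 25), (13, green, LA, 2, 35), (13, white, DEN, 23, 17), (13, white, DEN, 23, 25), (13, white, DEN, 23, 35), (13, white, DEN, 32, 17), (13, white, DEN, 32, 25), (13, white, DEN, 32, 35), (13, white, SF, 22, 17), (13, white, SF, 22, 25), (13, white, SF, 22, 35), (26, black, CHI, 4, 23), (26, black, CHI, 4, 30), (26, black, CHI, 4, 31), (26, black, CHI, 4, 34), (26, black, CHI, 4, 7), (26, blue, CHI, 5, 23), (26, blue, CHI, 5, 30), (26, blue, CHI, 5, 31), (26, blue, CHI, 5, 34), (26, blue, CHI, 5, 7), (26, green, MIA, 32, 23), (26, green, MIA, 32, 30), (26, green, MIA, 32, 31), (26, green, MIA, 32, 34), (26, green, MIA, 32, 7)}
Natural join on color: {(13, green, LA, 2, 17, Echo, Bo), (13, green, LA, 2, 25, Echo, Bo), (13, green, LA, 2, 35, Echo, Bo), (26, black, CHI, 4, 23, Helix, Cal), (26, black, CHI, 4, 23, Nova, Quin), (26, black, CHI, 4, 23, Zephyr, Kim), (26, black, CHI, 4, 30, Helix, Cal), (26, black, CHI, 4, 30, Nova, Quin), (26, black, CHI, 4, 30, Zephyr, Kim), (26, black, CHI, 4, 31, Helix, Cal), (26, black, CHI, 4, 31, Nova, Quin), (26, black, CHI, 4, 31, Zephyr, Kim), (26, black, CHI, 4, 34, Helix, Cal), (26, black, CHI, 4, 34, Nova, Quin), (26, black, CHI, 4, 34, Zephyr, Kim), (26, black, CHI, 4, 7, Helix, Cal), (26, black, CHI, 4, 7, Nova, Quin), (26, black, CHI, 4, 7, Zephyr, Kim), (26, blue, CHI, 5, 23, Echo, Pat), (26, blue, CHI, 5, 30, Echo, Pat), (26, blue, CHI, 5, 31, Echo, Pat), (26, blue, CHI, 5, 34, Echo, Pat), (26, blue, CHI, 5, 7, Echo, Pat), (26, green, MIA, 32, 23, Echo, Bo), (26, green, MIA, 32, 30, Echo, Bo), (26, green, MIA, 32, 31, Echo, Bo), (26, green, MIA, 32, 34, Echo, Bo), (26, green, MIA, 32, 7, Echo, Bo)}
π[qty, sname, pname, city, pid]: project onto (qty, sname, pname, city, pid) (22 duplicate(s) eliminated) → {(13, Bo, Echo, LA, 2), (26, Bo, Echo, MIA, 32), (26, Cal, Helix, CHI, 4), (26, Kim, Zephyr, CHI, 4), (26, Pat, Echo, CHI, 5), (26, Quin, Nova, CHI, 4)}
σ[pid ≤ 11]: keep tuples satisfying pid ≤ 11 → {(13, Bo, Echo, LA, 2), (26, Cal, Helix, CHI, 4), (26, Kim, Zephyr, CHI, 4), (26, Pat, Echo, CHI, 5), (26, Quin, Nova, CHI, 4)}
π[sname, qty]: project onto (sname, qty) → {(Bo, 13), (Cal, 26), (Kim, 26), (Pat, 26), (Quin, 26)}

{(Bo, 13), (Cal, 26), (Kim, 26), (Pat, 26), (Quin, 26)}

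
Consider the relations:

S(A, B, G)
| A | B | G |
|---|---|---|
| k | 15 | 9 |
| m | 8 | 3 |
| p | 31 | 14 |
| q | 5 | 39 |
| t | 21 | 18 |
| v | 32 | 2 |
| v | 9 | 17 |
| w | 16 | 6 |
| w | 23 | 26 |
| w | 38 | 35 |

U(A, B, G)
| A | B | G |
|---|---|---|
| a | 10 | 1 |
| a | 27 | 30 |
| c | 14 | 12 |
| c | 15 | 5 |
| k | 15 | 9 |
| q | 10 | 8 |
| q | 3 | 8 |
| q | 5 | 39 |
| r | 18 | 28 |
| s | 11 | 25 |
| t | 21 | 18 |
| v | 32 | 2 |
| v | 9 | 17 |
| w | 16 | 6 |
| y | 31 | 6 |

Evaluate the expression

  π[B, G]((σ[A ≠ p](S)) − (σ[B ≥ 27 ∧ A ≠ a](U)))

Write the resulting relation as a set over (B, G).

Apply σ_{A ≠ p}; surviving tuples: {(k, 15, 9), (m, 8, 3), (q, 5, 39), (t, 21, 18), (v, 32, 2), (v, 9, 17), (w, 16, 6), (w, 23, 26), (w, 38, 35)}
Apply σ_{B ≥ 27 ∧ A ≠ a}; surviving tuples: {(v, 32, 2), (y, 31, 6)}
Taking the difference: {(k, 15, 9), (m, 8, 3), (q, 5, 39), (t, 21, 18), (v, 9, 17), (w, 16, 6), (w, 23, 26), (w, 38, 35)}
Projecting to B, G: {(15, 9), (16, 6), (21, 18), (23, 26), (38, 35), (5, 39), (8, 3), (9, 17)}

{(15, 9), (16, 6), (21, 18), (23, 26), (38, 35), (5, 39), (8, 3), (9, 17)}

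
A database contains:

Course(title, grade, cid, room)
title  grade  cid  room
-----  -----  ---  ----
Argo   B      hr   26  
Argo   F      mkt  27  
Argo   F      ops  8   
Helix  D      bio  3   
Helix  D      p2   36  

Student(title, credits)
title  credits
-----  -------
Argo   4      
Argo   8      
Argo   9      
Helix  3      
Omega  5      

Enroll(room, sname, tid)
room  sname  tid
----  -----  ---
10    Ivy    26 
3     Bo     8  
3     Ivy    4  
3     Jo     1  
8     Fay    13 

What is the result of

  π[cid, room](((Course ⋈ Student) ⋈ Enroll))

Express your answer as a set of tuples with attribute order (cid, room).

{(bio, 3), (ops, 8)}

Course ⋈ Student (natural join on title): {(Argo, B, hr, 26, 4), (Argo, B, hr, 26, 8), (Argo, B, hr, 26, 9), (Argo, F, mkt, 27, 4), (Argo, F, mkt, 27, 8), (Argo, F, mkt, 27, 9), (Argo, F, ops, 8, 4), (Argo, F, ops, 8, 8), (Argo, F, ops, 8, 9), (Helix, D, bio, 3, 3), (Helix, D, p2, 36, 3)}
(Course ⋈ Student) ⋈ Enroll (natural join on room): {(Argo, F, ops, 8, 4, Fay, 13), (Argo, F, ops, 8, 8, Fay, 13), (Argo, F, ops, 8, 9, Fay, 13), (Helix, D, bio, 3, 3, Bo, 8), (Helix, D, bio, 3, 3, Ivy, 4), (Helix, D, bio, 3, 3, Jo, 1)}
π_{cid, room} gives {(bio, 3), (ops, 8)} (4 duplicate(s) eliminated).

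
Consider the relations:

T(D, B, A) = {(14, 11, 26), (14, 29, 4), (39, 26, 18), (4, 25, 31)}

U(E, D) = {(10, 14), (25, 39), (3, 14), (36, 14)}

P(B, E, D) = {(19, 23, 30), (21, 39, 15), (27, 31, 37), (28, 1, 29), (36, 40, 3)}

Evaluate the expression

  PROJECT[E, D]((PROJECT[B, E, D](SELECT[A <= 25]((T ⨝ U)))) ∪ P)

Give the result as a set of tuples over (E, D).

Joining T and U on D yields {(14, 11, 26, 10), (14, 11, 26, 3), (14, 11, 26, 36), (14, 29, 4, 10), (14, 29, 4, 3), (14, 29, 4, 36), (39, 26, 18, 25)}.
σ[A <= 25]: keep tuples satisfying A <= 25 → {(14, 29, 4, 10), (14, 29, 4, 3), (14, 29, 4, 36), (39, 26, 18, 25)}
Keep only column(s) B, E, D: {(26, 25, 39), (29, 10, 14), (29, 3, 14), (29, 36, 14)}
Set union of the two operands is {(19, 23, 30), (21, 39, 15), (26, 25, 39), (27, 31, 37), (28, 1, 29), (29, 10, 14), (29, 3, 14), (29, 36, 14), (36, 40, 3)}.
Keep only column(s) E, D: {(1, 29), (10, 14), (23, 30), (25, 39), (3, 14), (31, 37), (36, 14), (39, 15), (40, 3)}

{(1, 29), (10, 14), (23, 30), (25, 39), (3, 14), (31, 37), (36, 14), (39, 15), (40, 3)}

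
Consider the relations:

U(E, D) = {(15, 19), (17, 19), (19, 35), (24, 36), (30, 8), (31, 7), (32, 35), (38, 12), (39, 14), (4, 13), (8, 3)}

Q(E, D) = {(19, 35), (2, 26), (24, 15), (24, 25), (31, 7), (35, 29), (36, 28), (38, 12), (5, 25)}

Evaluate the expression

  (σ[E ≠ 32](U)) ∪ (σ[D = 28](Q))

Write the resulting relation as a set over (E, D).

σ[E ≠ 32]: keep tuples satisfying E ≠ 32 → {(15, 19), (17, 19), (19, 35), (24, 36), (30, 8), (31, 7), (38, 12), (39, 14), (4, 13), (8, 3)}
σ[D = 28]: keep tuples satisfying D = 28 → {(36, 28)}
Taking the union: {(15, 19), (17, 19), (19, 35), (24, 36), (30, 8), (31, 7), (36, 28), (38, 12), (39, 14), (4, 13), (8, 3)}

{(15, 19), (17, 19), (19, 35), (24, 36), (30, 8), (31, 7), (36, 28), (38, 12), (39, 14), (4, 13), (8, 3)}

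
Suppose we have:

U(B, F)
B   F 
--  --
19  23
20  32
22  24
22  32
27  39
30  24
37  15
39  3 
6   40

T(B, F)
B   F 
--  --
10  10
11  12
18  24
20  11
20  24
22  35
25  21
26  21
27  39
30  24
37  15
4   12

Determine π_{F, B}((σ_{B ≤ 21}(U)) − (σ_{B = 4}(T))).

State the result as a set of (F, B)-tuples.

{(23, 19), (32, 20), (40, 6)}

Selection B ≤ 21: {(19, 23), (20, 32), (6, 40)}
Selection B = 4: {(4, 12)}
Difference: {(19, 23), (20, 32), (6, 40)} with {(4, 12)} → {(19, 23), (20, 32), (6, 40)}
π[F, B]: project onto (F, B) → {(23, 19), (32, 20), (40, 6)}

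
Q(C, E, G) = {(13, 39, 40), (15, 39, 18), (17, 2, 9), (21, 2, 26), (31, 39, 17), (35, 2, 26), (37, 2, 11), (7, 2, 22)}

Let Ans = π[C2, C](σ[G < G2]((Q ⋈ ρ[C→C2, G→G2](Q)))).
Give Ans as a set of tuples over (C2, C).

{(13, 15), (13, 31), (15, 31), (21, 17), (21, 37), (21, 7), (35, 17), (35, 37), (35, 7), (37, 17), (7, 17), (7, 37)}

ρ[C→C2, G→G2]: schema becomes (C2, E, G2); tuples unchanged.
Joining Q and ρ[C→C2, G→G2](Q) on E yields {(13, 39, 40, 13, 40), (13, 39, 40, 15, 18), (13, 39, 40, 31, 17), (15, 39, 18, 13, 40), (15, 39, 18, 15, 18), (15, 39, 18, 31, 17), (17, 2, 9, 17, 9), (17, 2, 9, 21, 26), (17, 2, 9, 35, 26), (17, 2, 9, 37, 11), (17, 2, 9, 7, 22), (21, 2, 26, 17, 9), (21, 2, 26, 21, 26), (21, 2, 26, 35, 26), (21, 2, 26, 37, 11), (21, 2, 26, 7, 22), (31, 39, 17, 13, 40), (31, 39, 17, 15, 18), (31, 39, 17, 31, 17), (35, 2, 26, 17, 9), (35, 2, 26, 21, 26), (35, 2, 26, 35, 26), (35, 2, 26, 37, 11), (35, 2, 26, 7, 22), (37, 2, 11, 17, 9), (37, 2, 11, 21, 26), (37, 2, 11, 35, 26), (37, 2, 11, 37, 11), (37, 2, 11, 7, 22), (7, 2, 22, 17, 9), (7, 2, 22, 21, 26), (7, 2, 22, 35, 26), (7, 2, 22, 37, 11), (7, 2, 22, 7, 22)}.
Selection G < G2: {(15, 39, 18, 13, 40), (17, 2, 9, 21, 26), (17, 2, 9, 35, 26), (17, 2, 9, 37, 11), (17, 2, 9, 7, 22), (31, 39, 17, 13, 40), (31, 39, 17, 15, 18), (37, 2, 11, 21, 26), (37, 2, 11, 35, 26), (37, 2, 11, 7, 22), (7, 2, 22, 21, 26), (7, 2, 22, 35, 26)}
π[C2, C]: project onto (C2, C) → {(13, 15), (13, 31), (15, 31), (21, 17), (21, 37), (21, 7), (35, 17), (35, 37), (35, 7), (37, 17), (7, 17), (7, 37)}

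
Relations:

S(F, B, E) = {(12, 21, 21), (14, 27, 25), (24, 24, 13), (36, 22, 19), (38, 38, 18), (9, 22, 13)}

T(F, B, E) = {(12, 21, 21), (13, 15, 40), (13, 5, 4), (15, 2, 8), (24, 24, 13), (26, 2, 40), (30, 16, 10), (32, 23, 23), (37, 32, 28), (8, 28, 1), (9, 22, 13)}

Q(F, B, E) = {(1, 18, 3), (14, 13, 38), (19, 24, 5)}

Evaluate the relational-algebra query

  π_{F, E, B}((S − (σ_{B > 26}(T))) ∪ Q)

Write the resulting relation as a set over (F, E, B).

{(1, 3, 18), (12, 21, 21), (14, 25, 27), (14, 38, 13), (19, 5, 24), (24, 13, 24), (36, 19, 22), (38, 18, 38), (9, 13, 22)}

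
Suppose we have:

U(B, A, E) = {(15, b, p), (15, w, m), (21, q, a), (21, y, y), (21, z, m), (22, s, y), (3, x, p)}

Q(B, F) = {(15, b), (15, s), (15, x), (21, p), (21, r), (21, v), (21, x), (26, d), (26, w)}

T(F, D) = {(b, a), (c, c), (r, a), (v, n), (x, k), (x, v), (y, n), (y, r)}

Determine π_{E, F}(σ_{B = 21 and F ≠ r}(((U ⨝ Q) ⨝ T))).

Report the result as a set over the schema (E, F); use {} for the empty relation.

{(a, v), (a, x), (m, v), (m, x), (y, v), (y, x)}

Joining U and Q on B yields {(15, b, p, b), (15, b, p, s), (15, b, p, x), (15, w, m, b), (15, w, m, s), (15, w, m, x), (21, q, a, p), (21, q, a, r), (21, q, a, v), (21, q, a, x), (21, y, y, p), (21, y, y, r), (21, y, y, v), (21, y, y, x), (21, z, m, p), (21, z, m, r), (21, z, m, v), (21, z, m, x)}.
Joining (U ⨝ Q) and T on F yields {(15, b, p, b, a), (15, b, p, x, k), (15, b, p, x, v), (15, w, m, b, a), (15, w, m, x, k), (15, w, m, x, v), (21, q, a, r, a), (21, q, a, v, n), (21, q, a, x, k), (21, q, a, x, v), (21, y, y, r, a), (21, y, y, v, n), (21, y, y, x, k), (21, y, y, x, v), (21, z, m, r, a), (21, z, m, v, n), (21, z, m, x, k), (21, z, m, x, v)}.
Filtering on B = 21 and F ≠ r leaves {(21, q, a, v, n), (21, q, a, x, k), (21, q, a, x, v), (21, y, y, v, n), (21, y, y, x, k), (21, y, y, x, v), (21, z, m, v, n), (21, z, m, x, k), (21, z, m, x, v)}.
π_{E, F} gives {(a, v), (a, x), (m, v), (m, x), (y, v), (y, x)} (3 duplicate(s) eliminated).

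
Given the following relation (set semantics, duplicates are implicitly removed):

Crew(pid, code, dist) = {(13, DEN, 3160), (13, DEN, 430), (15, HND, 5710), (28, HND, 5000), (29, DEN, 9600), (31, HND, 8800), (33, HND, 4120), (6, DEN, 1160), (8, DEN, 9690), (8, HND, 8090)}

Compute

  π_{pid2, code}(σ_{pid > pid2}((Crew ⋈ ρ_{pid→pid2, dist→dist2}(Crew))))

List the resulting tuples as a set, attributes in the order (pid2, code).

ρ[pid→pid2, dist→dist2]: schema becomes (pid2, code, dist2); tuples unchanged.
Crew ⋈ ρ_{pid→pid2, dist→dist2}(Crew) (natural join on code): {(13, DEN, 3160, 13, 3160), (13, DEN, 3160, 13, 430), (13, DEN, 3160, 29, 9600), (13, DEN, 3160, 6, 1160), (13, DEN, 3160, 8, 9690), (13, DEN, 430, 13, 3160), (13, DEN, 430, 13, 430), (13, DEN, 430, 29, 9600), (13, DEN, 430, 6, 1160), (13, DEN, 430, 8, 9690), (15, HND, 5710, 15, 5710), (15, HND, 5710, 28, 5000), (15, HND, 5710, 31, 8800), (15, HND, 5710, 33, 4120), (15, HND, 5710, 8, 8090), (28, HND, 5000, 15, 5710), (28, HND, 5000, 28, 5000), (28, HND, 5000, 31, 8800), (28, HND, 5000, 33, 4120), (28, HND, 5000, 8, 8090), (29, DEN, 9600, 13, 3160), (29, DEN, 9600, 13, 430), (29, DEN, 9600, 29, 9600), (29, DEN, 9600, 6, 1160), (29, DEN, 9600, 8, 9690), (31, HND, 8800, 15, 5710), (31, HND, 8800, 28, 5000), (31, HND, 8800, 31, 8800), (31, HND, 8800, 33, 4120), (31, HND, 8800, 8, 8090), (33, HND, 4120, 15, 5710), (33, HND, 4120, 28, 5000), (33, HND, 4120, 31, 8800), (33, HND, 4120, 33, 4120), (33, HND, 4120, 8, 8090), (6, DEN, 1160, 13, 3160), (6, DEN, 1160, 13, 430), (6, DEN, 1160, 29, 9600), (6, DEN, 1160, 6, 1160), (6, DEN, 1160, 8, 9690), (8, DEN, 9690, 13, 3160), (8, DEN, 9690, 13, 430), (8, DEN, 9690, 29, 9600), (8, DEN, 9690, 6, 1160), (8, DEN, 9690, 8, 9690), (8, HND, 8090, 15, 5710), (8, HND, 8090, 28, 5000), (8, HND, 8090, 31, 8800), (8, HND, 8090, 33, 4120), (8, HND, 8090, 8, 8090)}
σ[pid > pid2]: keep tuples satisfying pid > pid2 → {(13, DEN, 3160, 6, 1160), (13, DEN, 3160, 8, 9690), (13, DEN, 430, 6, 1160), (13, DEN, 430, 8, 9690), (15, HND, 5710, 8, 8090), (28, HND, 5000, 15, 5710), (28, HND, 5000, 8, 8090), (29, DEN, 9600, 13, 3160), (29, DEN, 9600, 13, 430), (29, DEN, 9600, 6, 1160), (29, DEN, 9600, 8, 9690), (31, HND, 8800, 15, 5710), (31, HND, 8800, 28, 5000), (31, HND, 8800, 8, 8090), (33, HND, 4120, 15, 5710), (33, HND, 4120, 28, 5000), (33, HND, 4120, 31, 8800), (33, HND, 4120, 8, 8090), (8, DEN, 9690, 6, 1160)}
π_{pid2, code} gives {(13, DEN), (15, HND), (28, HND), (31, HND), (6, DEN), (8, DEN), (8, HND)} (12 duplicate(s) eliminated).

{(13, DEN), (15, HND), (28, HND), (31, HND), (6, DEN), (8, DEN), (8, HND)}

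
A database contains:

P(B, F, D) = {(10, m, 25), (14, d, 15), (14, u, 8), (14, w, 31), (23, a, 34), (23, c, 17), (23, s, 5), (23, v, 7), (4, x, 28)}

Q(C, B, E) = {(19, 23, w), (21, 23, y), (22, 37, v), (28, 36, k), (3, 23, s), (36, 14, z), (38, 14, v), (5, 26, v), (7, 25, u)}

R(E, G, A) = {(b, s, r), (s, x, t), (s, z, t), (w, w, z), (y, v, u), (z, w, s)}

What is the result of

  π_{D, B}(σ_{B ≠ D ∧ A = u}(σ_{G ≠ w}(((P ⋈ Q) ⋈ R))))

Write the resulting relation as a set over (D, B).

{(17, 23), (34, 23), (5, 23), (7, 23)}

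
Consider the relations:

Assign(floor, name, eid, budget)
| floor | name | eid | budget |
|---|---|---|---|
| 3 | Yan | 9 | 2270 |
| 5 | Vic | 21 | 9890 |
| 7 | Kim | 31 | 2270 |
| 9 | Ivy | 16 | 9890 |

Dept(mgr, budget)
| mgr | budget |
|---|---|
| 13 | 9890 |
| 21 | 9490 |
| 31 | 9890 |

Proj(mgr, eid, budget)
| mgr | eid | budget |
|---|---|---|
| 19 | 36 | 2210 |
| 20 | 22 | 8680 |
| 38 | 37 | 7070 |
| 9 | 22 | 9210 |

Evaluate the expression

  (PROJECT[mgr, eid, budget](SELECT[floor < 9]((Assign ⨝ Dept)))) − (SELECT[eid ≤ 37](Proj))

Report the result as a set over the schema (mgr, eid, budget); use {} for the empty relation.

{(13, 21, 9890), (31, 21, 9890)}

Assign ⋈ Dept (natural join on budget): {(5, Vic, 21, 9890, 13), (5, Vic, 21, 9890, 31), (9, Ivy, 16, 9890, 13), (9, Ivy, 16, 9890, 31)}
σ[floor < 9]: keep tuples satisfying floor < 9 → {(5, Vic, 21, 9890, 13), (5, Vic, 21, 9890, 31)}
Keep only column(s) mgr, eid, budget: {(13, 21, 9890), (31, 21, 9890)}
σ[eid ≤ 37]: keep tuples satisfying eid ≤ 37 → {(19, 36, 2210), (20, 22, 8680), (38, 37, 7070), (9, 22, 9210)}
Difference: {(13, 21, 9890), (31, 21, 9890)} with {(19, 36, 2210), (20, 22, 8680), (38, 37, 7070), (9, 22, 9210)} → {(13, 21, 9890), (31, 21, 9890)}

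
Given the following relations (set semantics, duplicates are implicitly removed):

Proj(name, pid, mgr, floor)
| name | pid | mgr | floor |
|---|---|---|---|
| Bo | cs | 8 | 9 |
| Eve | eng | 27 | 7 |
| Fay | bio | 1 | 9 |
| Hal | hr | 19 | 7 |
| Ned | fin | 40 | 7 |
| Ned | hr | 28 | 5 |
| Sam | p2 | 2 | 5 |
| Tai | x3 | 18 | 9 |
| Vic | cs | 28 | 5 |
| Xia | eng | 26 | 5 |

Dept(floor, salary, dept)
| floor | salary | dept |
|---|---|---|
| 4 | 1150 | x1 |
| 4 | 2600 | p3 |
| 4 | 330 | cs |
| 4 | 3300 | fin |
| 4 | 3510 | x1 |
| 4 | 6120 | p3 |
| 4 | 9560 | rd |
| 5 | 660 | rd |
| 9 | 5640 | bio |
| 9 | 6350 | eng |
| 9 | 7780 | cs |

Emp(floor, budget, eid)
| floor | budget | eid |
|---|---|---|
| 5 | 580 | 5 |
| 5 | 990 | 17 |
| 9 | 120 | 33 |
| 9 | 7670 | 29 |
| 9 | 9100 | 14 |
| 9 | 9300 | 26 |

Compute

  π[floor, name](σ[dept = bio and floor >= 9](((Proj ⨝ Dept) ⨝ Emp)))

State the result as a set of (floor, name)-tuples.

{(9, Bo), (9, Fay), (9, Tai)}

Proj ⋈ Dept (natural join on floor): {(Bo, cs, 8, 9, 5640, bio), (Bo, cs, 8, 9, 6350, eng), (Bo, cs, 8, 9, 7780, cs), (Fay, bio, 1, 9, 5640, bio), (Fay, bio, 1, 9, 6350, eng), (Fay, bio, 1, 9, 7780, cs), (Ned, hr, 28, 5, 660, rd), (Sam, p2, 2, 5, 660, rd), (Tai, x3, 18, 9, 5640, bio), (Tai, x3, 18, 9, 6350, eng), (Tai, x3, 18, 9, 7780, cs), (Vic, cs, 28, 5, 660, rd), (Xia, eng, 26, 5, 660, rd)}
(Proj ⨝ Dept) ⋈ Emp (natural join on floor): {(Bo, cs, 8, 9, 5640, bio, 120, 33), (Bo, cs, 8, 9, 5640, bio, 7670, 29), (Bo, cs, 8, 9, 5640, bio, 9100, 14), (Bo, cs, 8, 9, 5640, bio, 9300, 26), (Bo, cs, 8, 9, 6350, eng, 120, 33), (Bo, cs, 8, 9, 6350, eng, 7670, 29), (Bo, cs, 8, 9, 6350, eng, 9100, 14), (Bo, cs, 8, 9, 6350, eng, 9300, 26), (Bo, cs, 8, 9, 7780, cs, 120, 33), (Bo, cs, 8, 9, 7780, cs, 7670, 29), (Bo, cs, 8, 9, 7780, cs, 9100, 14), (Bo, cs, 8, 9, 7780, cs, 9300, 26), (Fay, bio, 1, 9, 5640, bio, 120, 33), (Fay, bio, 1, 9, 5640, bio, 7670, 29), (Fay, bio, 1, 9, 5640, bio, 9100, 14), (Fay, bio, 1, 9, 5640, bio, 9300, 26), (Fay, bio, 1, 9, 6350, eng, 120, 33), (Fay, bio, 1, 9, 6350, eng, 7670, 29), (Fay, bio, 1, 9, 6350, eng, 9100, 14), (Fay, bio, 1, 9, 6350, eng, 9300, 26), (Fay, bio, 1, 9, 7780, cs, 120, 33), (Fay, bio, 1, 9, 7780, cs, 7670, 29), (Fay, bio, 1, 9, 7780, cs, 9100, 14), (Fay, bio, 1, 9, 7780, cs, 9300, 26), (Ned, hr, 28, 5, 660, rd, 580, 5), (Ned, hr, 28, 5, 660, rd, 990, 17), (Sam, p2, 2, 5, 660, rd, 580, 5), (Sam, p2, 2, 5, 660, rd, 990, 17), (Tai, x3, 18, 9, 5640, bio, 120, 33), (Tai, x3, 18, 9, 5640, bio, 7670, 29), (Tai, x3, 18, 9, 5640, bio, 9100, 14), (Tai, x3, 18, 9, 5640, bio, 9300, 26), (Tai, x3, 18, 9, 6350, eng, 120, 33), (Tai, x3, 18, 9, 6350, eng, 7670, 29), (Tai, x3, 18, 9, 6350, eng, 9100, 14), (Tai, x3, 18, 9, 6350, eng, 9300, 26), (Tai, x3, 18, 9, 7780, cs, 120, 33), (Tai, x3, 18, 9, 7780, cs, 7670, 29), (Tai, x3, 18, 9, 7780, cs, 9100, 14), (Tai, x3, 18, 9, 7780, cs, 9300, 26), (Vic, cs, 28, 5, 660, rd, 580, 5), (Vic, cs, 28, 5, 660, rd, 990, 17), (Xia, eng, 26, 5, 660, rd, 580, 5), (Xia, eng, 26, 5, 660, rd, 990, 17)}
Filtering on dept = bio and floor >= 9 leaves {(Bo, cs, 8, 9, 5640, bio, 120, 33), (Bo, cs, 8, 9, 5640, bio, 7670, 29), (Bo, cs, 8, 9, 5640, bio, 9100, 14), (Bo, cs, 8, 9, 5640, bio, 9300, 26), (Fay, bio, 1, 9, 5640, bio, 120, 33), (Fay, bio, 1, 9, 5640, bio, 7670, 29), (Fay, bio, 1, 9, 5640, bio, 9100, 14), (Fay, bio, 1, 9, 5640, bio, 9300, 26), (Tai, x3, 18, 9, 5640, bio, 120, 33), (Tai, x3, 18, 9, 5640, bio, 7670, 29), (Tai, x3, 18, 9, 5640, bio, 9100, 14), (Tai, x3, 18, 9, 5640, bio, 9300, 26)}.
π_{floor, name} gives {(9, Bo), (9, Fay), (9, Tai)} (9 duplicate(s) eliminated).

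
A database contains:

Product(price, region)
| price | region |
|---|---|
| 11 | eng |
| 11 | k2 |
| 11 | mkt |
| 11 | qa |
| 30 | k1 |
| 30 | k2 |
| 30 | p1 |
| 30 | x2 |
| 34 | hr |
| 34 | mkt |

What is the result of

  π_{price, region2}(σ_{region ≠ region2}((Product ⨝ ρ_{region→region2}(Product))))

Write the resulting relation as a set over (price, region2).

{(11, eng), (11, k2), (11, mkt), (11, qa), (30, k1), (30, k2), (30, p1), (30, x2), (34, hr), (34, mkt)}

ρ[region→region2]: schema becomes (price, region2); tuples unchanged.
Natural join on price: {(11, eng, eng), (11, eng, k2), (11, eng, mkt), (11, eng, qa), (11, k2, eng), (11, k2, k2), (11, k2, mkt), (11, k2, qa), (11, mkt, eng), (11, mkt, k2), (11, mkt, mkt), (11, mkt, qa), (11, qa, eng), (11, qa, k2), (11, qa, mkt), (11, qa, qa), (30, k1, k1), (30, k1, k2), (30, k1, p1), (30, k1, x2), (30, k2, k1), (30, k2, k2), (30, k2, p1), (30, k2, x2), (30, p1, k1), (30, p1, k2), (30, p1, p1), (30, p1, x2), (30, x2, k1), (30, x2, k2), (30, x2, p1), (30, x2, x2), (34, hr, hr), (34, hr, mkt), (34, mkt, hr), (34, mkt, mkt)}
σ[region ≠ region2]: keep tuples satisfying region ≠ region2 → {(11, eng, k2), (11, eng, mkt), (11, eng, qa), (11, k2, eng), (11, k2, mkt), (11, k2, qa), (11, mkt, eng), (11, mkt, k2), (11, mkt, qa), (11, qa, eng), (11, qa, k2), (11, qa, mkt), (30, k1, k2), (30, k1, p1), (30, k1, x2), (30, k2, k1), (30, k2, p1), (30, k2, x2), (30, p1, k1), (30, p1, k2), (30, p1, x2), (30, x2, k1), (30, x2, k2), (30, x2, p1), (34, hr, mkt), (34, mkt, hr)}
π[price, region2]: project onto (price, region2) (16 duplicate(s) eliminated) → {(11, eng), (11, k2), (11, mkt), (11, qa), (30, k1), (30, k2), (30, p1), (30, x2), (34, hr), (34, mkt)}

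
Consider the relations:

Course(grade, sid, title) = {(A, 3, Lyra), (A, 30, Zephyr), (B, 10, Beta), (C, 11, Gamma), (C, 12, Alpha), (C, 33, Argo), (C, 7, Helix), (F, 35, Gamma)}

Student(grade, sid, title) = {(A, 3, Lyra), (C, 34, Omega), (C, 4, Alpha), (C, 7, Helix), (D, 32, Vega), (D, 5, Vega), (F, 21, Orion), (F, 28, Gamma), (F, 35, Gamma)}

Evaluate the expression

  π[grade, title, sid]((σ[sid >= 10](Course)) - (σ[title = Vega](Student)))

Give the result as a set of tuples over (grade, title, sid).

{(A, Zephyr, 30), (B, Beta, 10), (C, Alpha, 12), (C, Argo, 33), (C, Gamma, 11), (F, Gamma, 35)}

Apply σ_{sid >= 10}; surviving tuples: {(A, 30, Zephyr), (B, 10, Beta), (C, 11, Gamma), (C, 12, Alpha), (C, 33, Argo), (F, 35, Gamma)}
Apply σ_{title = Vega}; surviving tuples: {(D, 32, Vega), (D, 5, Vega)}
Taking the difference: {(A, 30, Zephyr), (B, 10, Beta), (C, 11, Gamma), (C, 12, Alpha), (C, 33, Argo), (F, 35, Gamma)}
Projecting to grade, title, sid: {(A, Zephyr, 30), (B, Beta, 10), (C, Alpha, 12), (C, Argo, 33), (C, Gamma, 11), (F, Gamma, 35)}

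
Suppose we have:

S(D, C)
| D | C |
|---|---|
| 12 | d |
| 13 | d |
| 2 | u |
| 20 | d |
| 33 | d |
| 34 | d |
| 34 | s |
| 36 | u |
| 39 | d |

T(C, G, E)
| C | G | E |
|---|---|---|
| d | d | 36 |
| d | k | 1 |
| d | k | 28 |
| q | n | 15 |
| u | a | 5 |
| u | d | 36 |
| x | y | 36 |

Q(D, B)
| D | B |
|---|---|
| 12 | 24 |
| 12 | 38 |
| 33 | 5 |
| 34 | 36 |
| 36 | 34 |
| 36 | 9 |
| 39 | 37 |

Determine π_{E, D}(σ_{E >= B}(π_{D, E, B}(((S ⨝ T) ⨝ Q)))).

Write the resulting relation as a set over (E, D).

Natural join on C: {(12, d, d, 36), (12, d, k, 1), (12, d, k, 28), (13, d, d, 36), (13, d, k, 1), (13, d, k, 28), (2, u, a, 5), (2, u, d, 36), (20, d, d, 36), (20, d, k, 1), (20, d, k, 28), (33, d, d, 36), (33, d, k, 1), (33, d, k, 28), (34, d, d, 36), (34, d, k, 1), (34, d, k, 28), (36, u, a, 5), (36, u, d, 36), (39, d, d, 36), (39, d, k, 1), (39, d, k, 28)}
Natural join on D: {(12, d, d, 36, 24), (12, d, d, 36, 38), (12, d, k, 1, 24), (12, d, k, 1, 38), (12, d, k, 28, 24), (12, d, k, 28, 38), (33, d, d, 36, 5), (33, d, k, 1, 5), (33, d, k, 28, 5), (34, d, d, 36, 36), (34, d, k, 1, 36), (34, d, k, 28, 36), (36, u, a, 5, 34), (36, u, a, 5, 9), (36, u, d, 36, 34), (36, u, d, 36, 9), (39, d, d, 36, 37), (39, d, k, 1, 37), (39, d, k, 28, 37)}
π[D, E, B]: project onto (D, E, B) → {(12, 1, 24), (12, 1, 38), (12, 28, 24), (12, 28, 38), (12, 36, 24), (12, 36, 38), (33, 1, 5), (33, 28, 5), (33, 36, 5), (34, 1, 36), (34, 28, 36), (34, 36, 36), (36, 36, 34), (36, 36, 9), (36, 5, 34), (36, 5, 9), (39, 1, 37), (39, 28, 37), (39, 36, 37)}
Filtering on E >= B leaves {(12, 28, 24), (12, 36, 24), (33, 28, 5), (33, 36, 5), (34, 36, 36), (36, 36, 34), (36, 36, 9)}.
π[E, D]: project onto (E, D) (1 duplicate(s) eliminated) → {(28, 12), (28, 33), (36, 12), (36, 33), (36, 34), (36, 36)}

{(28, 12), (28, 33), (36, 12), (36, 33), (36, 34), (36, 36)}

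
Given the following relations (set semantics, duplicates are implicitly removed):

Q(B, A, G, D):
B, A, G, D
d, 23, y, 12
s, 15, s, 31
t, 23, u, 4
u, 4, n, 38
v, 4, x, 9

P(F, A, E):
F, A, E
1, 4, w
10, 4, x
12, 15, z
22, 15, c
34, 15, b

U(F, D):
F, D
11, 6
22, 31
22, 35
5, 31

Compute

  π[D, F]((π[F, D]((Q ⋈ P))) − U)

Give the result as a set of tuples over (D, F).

{(31, 12), (31, 34), (38, 1), (38, 10), (9, 1), (9, 10)}

Natural join on A: {(s, 15, s, 31, 12, z), (s, 15, s, 31, 22, c), (s, 15, s, 31, 34, b), (u, 4, n, 38, 1, w), (u, 4, n, 38, 10, x), (v, 4, x, 9, 1, w), (v, 4, x, 9, 10, x)}
π_{F, D} gives {(1, 38), (1, 9), (10, 38), (10, 9), (12, 31), (22, 31), (34, 31)}.
Difference: {(1, 38), (1, 9), (10, 38), (10, 9), (12, 31), (22, 31), (34, 31)} with {(11, 6), (22, 31), (22, 35), (5, 31)} → {(1, 38), (1, 9), (10, 38), (10, 9), (12, 31), (34, 31)}
π_{D, F} gives {(31, 12), (31, 34), (38, 1), (38, 10), (9, 1), (9, 10)}.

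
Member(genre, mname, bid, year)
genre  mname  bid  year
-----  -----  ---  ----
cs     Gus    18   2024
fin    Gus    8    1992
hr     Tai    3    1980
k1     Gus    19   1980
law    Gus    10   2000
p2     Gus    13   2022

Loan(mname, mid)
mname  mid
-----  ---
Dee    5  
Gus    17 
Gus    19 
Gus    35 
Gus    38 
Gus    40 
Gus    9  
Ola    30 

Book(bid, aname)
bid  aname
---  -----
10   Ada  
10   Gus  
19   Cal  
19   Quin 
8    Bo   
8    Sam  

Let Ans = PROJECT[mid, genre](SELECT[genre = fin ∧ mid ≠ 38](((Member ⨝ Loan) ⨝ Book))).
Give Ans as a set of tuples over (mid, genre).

Natural join on mname: {(cs, Gus, 18, 2024, 17), (cs, Gus, 18, 2024, 19), (cs, Gus, 18, 2024, 35), (cs, Gus, 18, 2024, 38), (cs, Gus, 18, 2024, 40), (cs, Gus, 18, 2024, 9), (fin, Gus, 8, 1992, 17), (fin, Gus, 8, 1992, 19), (fin, Gus, 8, 1992, 35), (fin, Gus, 8, 1992, 38), (fin, Gus, 8, 1992, 40), (fin, Gus, 8, 1992, 9), (k1, Gus, 19, 1980, 17), (k1, Gus, 19, 1980, 19), (k1, Gus, 19, 1980, 35), (k1, Gus, 19, 1980, 38), (k1, Gus, 19, 1980, 40), (k1, Gus, 19, 1980, 9), (law, Gus, 10, 2000, 17), (law, Gus, 10, 2000, 19), (law, Gus, 10, 2000, 35), (law, Gus, 10, 2000, 38), (law, Gus, 10, 2000, 40), (law, Gus, 10, 2000, 9), (p2, Gus, 13, 2022, 17), (p2, Gus, 13, 2022, 19), (p2, Gus, 13, 2022, 35), (p2, Gus, 13, 2022, 38), (p2, Gus, 13, 2022, 40), (p2, Gus, 13, 2022, 9)}
Natural join on bid: {(fin, Gus, 8, 1992, 17, Bo), (fin, Gus, 8, 1992, 17, Sam), (fin, Gus, 8, 1992, 19, Bo), (fin, Gus, 8, 1992, 19, Sam), (fin, Gus, 8, 1992, 35, Bo), (fin, Gus, 8, 1992, 35, Sam), (fin, Gus, 8, 1992, 38, Bo), (fin, Gus, 8, 1992, 38, Sam), (fin, Gus, 8, 1992, 40, Bo), (fin, Gus, 8, 1992, 40, Sam), (fin, Gus, 8, 1992, 9, Bo), (fin, Gus, 8, 1992, 9, Sam), (k1, Gus, 19, 1980, 17, Cal), (k1, Gus, 19, 1980, 17, Quin), (k1, Gus, 19, 1980, 19, Cal), (k1, Gus, 19, 1980, 19, Quin), (k1, Gus, 19, 1980, 35, Cal), (k1, Gus, 19, 1980, 35, Quin), (k1, Gus, 19, 1980, 38, Cal), (k1, Gus, 19, 1980, 38, Quin), (k1, Gus, 19, 1980, 40, Cal), (k1, Gus, 19, 1980, 40, Quin), (k1, Gus, 19, 1980, 9, Cal), (k1, Gus, 19, 1980, 9, Quin), (law, Gus, 10, 2000, 17, Ada), (law, Gus, 10, 2000, 17, Gus), (law, Gus, 10, 2000, 19, Ada), (law, Gus, 10, 2000, 19, Gus), (law, Gus, 10, 2000, 35, Ada), (law, Gus, 10, 2000, 35, Gus), (law, Gus, 10, 2000, 38, Ada), (law, Gus, 10, 2000, 38, Gus), (law, Gus, 10, 2000, 40, Ada), (law, Gus, 10, 2000, 40, Gus), (law, Gus, 10, 2000, 9, Ada), (law, Gus, 10, 2000, 9, Gus)}
Filtering on genre = fin ∧ mid ≠ 38 leaves {(fin, Gus, 8, 1992, 17, Bo), (fin, Gus, 8, 1992, 17, Sam), (fin, Gus, 8, 1992, 19, Bo), (fin, Gus, 8, 1992, 19, Sam), (fin, Gus, 8, 1992, 35, Bo), (fin, Gus, 8, 1992, 35, Sam), (fin, Gus, 8, 1992, 40, Bo), (fin, Gus, 8, 1992, 40, Sam), (fin, Gus, 8, 1992, 9, Bo), (fin, Gus, 8, 1992, 9, Sam)}.
π_{mid, genre} gives {(17, fin), (19, fin), (35, fin), (40, fin), (9, fin)} (5 duplicate(s) eliminated).

{(17, fin), (19, fin), (35, fin), (40, fin), (9, fin)}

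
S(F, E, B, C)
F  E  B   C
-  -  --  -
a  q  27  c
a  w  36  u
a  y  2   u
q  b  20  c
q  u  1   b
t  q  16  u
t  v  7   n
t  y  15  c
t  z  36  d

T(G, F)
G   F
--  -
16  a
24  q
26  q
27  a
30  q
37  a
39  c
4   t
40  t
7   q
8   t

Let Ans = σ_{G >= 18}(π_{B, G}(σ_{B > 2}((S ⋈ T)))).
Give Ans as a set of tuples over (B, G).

Joining S and T on F yields {(a, q, 27, c, 16), (a, q, 27, c, 27), (a, q, 27, c, 37), (a, w, 36, u, 16), (a, w, 36, u, 27), (a, w, 36, u, 37), (a, y, 2, u, 16), (a, y, 2, u, 27), (a, y, 2, u, 37), (q, b, 20, c, 24), (q, b, 20, c, 26), (q, b, 20, c, 30), (q, b, 20, c, 7), (q, u, 1, b, 24), (q, u, 1, b, 26), (q, u, 1, b, 30), (q, u, 1, b, 7), (t, q, 16, u, 4), (t, q, 16, u, 40), (t, q, 16, u, 8), (t, v, 7, n, 4), (t, v, 7, n, 40), (t, v, 7, n, 8), (t, y, 15, c, 4), (t, y, 15, c, 40), (t, y, 15, c, 8), (t, z, 36, d, 4), (t, z, 36, d, 40), (t, z, 36, d, 8)}.
Filtering on B > 2 leaves {(a, q, 27, c, 16), (a, q, 27, c, 27), (a, q, 27, c, 37), (a, w, 36, u, 16), (a, w, 36, u, 27), (a, w, 36, u, 37), (q, b, 20, c, 24), (q, b, 20, c, 26), (q, b, 20, c, 30), (q, b, 20, c, 7), (t, q, 16, u, 4), (t, q, 16, u, 40), (t, q, 16, u, 8), (t, v, 7, n, 4), (t, v, 7, n, 40), (t, v, 7, n, 8), (t, y, 15, c, 4), (t, y, 15, c, 40), (t, y, 15, c, 8), (t, z, 36, d, 4), (t, z, 36, d, 40), (t, z, 36, d, 8)}.
π_{B, G} gives {(15, 4), (15, 40), (15, 8), (16, 4), (16, 40), (16, 8), (20, 24), (20, 26), (20, 30), (20, 7), (27, 16), (27, 27), (27, 37), (36, 16), (36, 27), (36, 37), (36, 4), (36, 40), (36, 8), (7, 4), (7, 40), (7, 8)}.
Filtering on G >= 18 leaves {(15, 40), (16, 40), (20, 24), (20, 26), (20, 30), (27, 27), (27, 37), (36, 27), (36, 37), (36, 40), (7, 40)}.

{(15, 40), (16, 40), (20, 24), (20, 26), (20, 30), (27, 27), (27, 37), (36, 27), (36, 37), (36, 40), (7, 40)}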